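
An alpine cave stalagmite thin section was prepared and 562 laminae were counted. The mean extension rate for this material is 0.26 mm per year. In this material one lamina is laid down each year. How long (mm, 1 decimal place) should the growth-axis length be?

146.1 mm

562 years of growth are recorded.
Length ≈ 0.26 × 562 = 146.1 mm.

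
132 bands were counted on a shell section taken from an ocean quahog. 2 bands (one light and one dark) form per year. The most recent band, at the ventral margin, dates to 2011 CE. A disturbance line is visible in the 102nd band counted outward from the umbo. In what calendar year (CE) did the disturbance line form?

1996 CE

Between band 102 and the ventral margin there are 132 − 102 = 30 bands.
Dividing by 2 bands per year: 30 / 2 = 15 years.
2011 − 15 = 1996 CE.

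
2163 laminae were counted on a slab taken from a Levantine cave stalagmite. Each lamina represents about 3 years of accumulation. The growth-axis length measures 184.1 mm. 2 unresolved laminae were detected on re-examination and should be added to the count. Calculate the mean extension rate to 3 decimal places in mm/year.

Adjusted count: 2163 + 2 = 2165 laminae.
2165 laminae at 3 years each span 2165 × 3 = 6495 years.
Mean rate = 184.1 mm / 6495 years ≈ 0.028 mm/year.

0.028 mm/year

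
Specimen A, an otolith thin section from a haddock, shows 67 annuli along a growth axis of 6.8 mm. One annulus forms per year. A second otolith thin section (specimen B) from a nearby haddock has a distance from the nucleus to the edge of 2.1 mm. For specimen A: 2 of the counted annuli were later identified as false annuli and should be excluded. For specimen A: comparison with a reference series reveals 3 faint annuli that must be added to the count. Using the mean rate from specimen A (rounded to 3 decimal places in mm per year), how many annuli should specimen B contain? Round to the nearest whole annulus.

Specimen A: correcting the raw count gives 67 − 2 + 3 = 68 true annuli.
A: Extension rate ≈ 6.8 / 68 = 0.100 mm/year.
Specimen B: 2.1 mm / 0.100 mm per year = 21.00 years ≈ 21 annuli.

21 annuli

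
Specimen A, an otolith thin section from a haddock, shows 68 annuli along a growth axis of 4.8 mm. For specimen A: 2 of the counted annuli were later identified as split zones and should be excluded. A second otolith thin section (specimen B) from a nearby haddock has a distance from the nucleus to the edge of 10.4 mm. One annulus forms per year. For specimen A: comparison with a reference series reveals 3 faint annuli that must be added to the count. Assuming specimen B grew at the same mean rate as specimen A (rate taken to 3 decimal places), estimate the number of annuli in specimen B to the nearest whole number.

149 annuli

Specimen A: correcting the raw count gives 68 − 2 + 3 = 69 true annuli.
A: Extension rate ≈ 4.8 / 69 = 0.070 mm/yr.
B spans 10.4 / 0.070 = 148.57 years ≈ 149 annuli.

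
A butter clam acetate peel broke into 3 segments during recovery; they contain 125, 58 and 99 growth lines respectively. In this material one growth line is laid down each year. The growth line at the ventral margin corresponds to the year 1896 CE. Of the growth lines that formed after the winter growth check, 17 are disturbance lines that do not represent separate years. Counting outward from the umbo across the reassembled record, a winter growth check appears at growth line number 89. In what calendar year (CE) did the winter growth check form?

1720 CE

Total growth lines = 125 + 58 + 99 = 282.
282 − 89 = 193 growth lines lie beyond the winter growth check toward the ventral margin.
Excluding 17 false growth lines: 193 − 17 = 176.
1896 − 176 = 1720 CE.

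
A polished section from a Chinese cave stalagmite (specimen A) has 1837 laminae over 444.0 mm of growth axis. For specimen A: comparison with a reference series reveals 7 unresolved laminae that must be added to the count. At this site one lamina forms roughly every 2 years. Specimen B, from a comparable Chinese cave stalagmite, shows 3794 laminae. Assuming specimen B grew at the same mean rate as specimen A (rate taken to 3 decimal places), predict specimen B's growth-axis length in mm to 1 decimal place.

Specimen A: adjusted count: 1837 + 7 = 1844 laminae.
Specimen A: multiplying by 2 years per lamina: 1844 × 2 = 3688 years.
A: Mean rate = 444.0 mm / 3688 years ≈ 0.120 mm/year.
Specimen B: 3794 laminae at 2 years each span 3794 × 2 = 7588 years. For B, 0.120 mm/year × 7588 years = 910.6 mm.

910.6 mm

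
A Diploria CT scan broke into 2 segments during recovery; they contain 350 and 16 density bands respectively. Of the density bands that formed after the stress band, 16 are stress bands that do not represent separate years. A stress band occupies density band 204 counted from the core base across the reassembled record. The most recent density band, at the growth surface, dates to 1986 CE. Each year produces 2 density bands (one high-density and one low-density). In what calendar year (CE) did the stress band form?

Total density bands = 350 + 16 = 366.
Between density band 204 and the growth surface there are 366 − 204 = 162 density bands.
Excluding 16 false density bands: 162 − 16 = 146.
With 2 density bands per year, 146 / 2 = 73 years.
1986 − 73 = 1913 CE.

1913 CE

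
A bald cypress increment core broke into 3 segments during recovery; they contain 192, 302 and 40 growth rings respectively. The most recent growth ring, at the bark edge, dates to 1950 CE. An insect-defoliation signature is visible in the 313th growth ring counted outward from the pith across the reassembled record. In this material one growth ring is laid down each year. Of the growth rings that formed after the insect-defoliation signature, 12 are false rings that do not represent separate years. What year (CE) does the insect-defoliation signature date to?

Total growth rings = 192 + 302 + 40 = 534.
The insect-defoliation signature sits at growth ring 313 from the pith, so 534 − 313 = 221 growth rings formed after it.
Excluding 12 false growth rings: 221 − 12 = 209.
1950 − 209 = 1741 CE.

1741 CE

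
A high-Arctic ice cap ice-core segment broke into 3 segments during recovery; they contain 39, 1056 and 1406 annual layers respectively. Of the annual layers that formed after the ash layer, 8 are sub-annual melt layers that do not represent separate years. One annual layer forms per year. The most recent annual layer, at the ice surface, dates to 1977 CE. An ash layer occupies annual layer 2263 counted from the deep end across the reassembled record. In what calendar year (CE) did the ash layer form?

Total annual layers = 39 + 1056 + 1406 = 2501.
Between annual layer 2263 and the ice surface there are 2501 − 2263 = 238 annual layers.
238 − 8 false = 230 true annual layers after the ash layer.
1977 − 230 = 1747 CE.

1747 CE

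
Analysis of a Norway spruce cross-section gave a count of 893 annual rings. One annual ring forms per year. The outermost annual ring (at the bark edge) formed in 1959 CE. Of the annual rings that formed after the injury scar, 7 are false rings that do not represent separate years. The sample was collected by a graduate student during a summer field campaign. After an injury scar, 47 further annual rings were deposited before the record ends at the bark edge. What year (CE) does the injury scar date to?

1919 CE

47 annual rings formed after the injury scar.
47 − 7 false = 40 true annual rings after the injury scar.
1959 − 40 = 1919 CE.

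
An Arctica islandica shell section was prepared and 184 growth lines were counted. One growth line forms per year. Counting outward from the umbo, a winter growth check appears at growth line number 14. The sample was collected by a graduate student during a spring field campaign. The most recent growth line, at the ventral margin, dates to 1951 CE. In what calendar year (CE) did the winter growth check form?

1781 CE

Between growth line 14 and the ventral margin there are 184 − 14 = 170 growth lines.
Counting back 170 years from 1951 CE places the winter growth check in 1951 − 170 = 1781 CE.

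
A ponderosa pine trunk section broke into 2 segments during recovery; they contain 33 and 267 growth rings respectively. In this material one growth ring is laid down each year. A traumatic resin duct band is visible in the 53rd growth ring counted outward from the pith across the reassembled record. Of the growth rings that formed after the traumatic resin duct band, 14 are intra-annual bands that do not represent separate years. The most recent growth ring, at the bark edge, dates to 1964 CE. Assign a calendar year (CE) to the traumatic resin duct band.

Total growth rings = 33 + 267 = 300.
Between growth ring 53 and the bark edge there are 300 − 53 = 247 growth rings.
Removing the 14 false growth rings leaves 247 − 14 = 233 true growth rings beyond the traumatic resin duct band.
1964 − 233 = 1731 CE.

1731 CE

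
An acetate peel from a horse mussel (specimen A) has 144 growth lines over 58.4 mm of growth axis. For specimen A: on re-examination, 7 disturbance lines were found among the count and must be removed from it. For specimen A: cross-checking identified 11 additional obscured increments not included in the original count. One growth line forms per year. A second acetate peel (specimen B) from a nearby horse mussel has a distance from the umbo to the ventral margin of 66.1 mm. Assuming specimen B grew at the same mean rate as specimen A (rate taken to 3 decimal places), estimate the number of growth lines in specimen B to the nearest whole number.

167 growth lines

Specimen A: correcting the raw count gives 144 − 7 + 11 = 148 true growth lines.
A: Extension rate ≈ 58.4 / 148 = 0.395 mm/year.
For B, 66.1 / 0.395 = 167.34 years ≈ 167 growth lines.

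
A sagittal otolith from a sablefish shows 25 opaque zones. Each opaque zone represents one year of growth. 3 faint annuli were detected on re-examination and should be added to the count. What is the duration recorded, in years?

Adjusted count: 25 + 3 = 28 opaque zones.
With a one-to-one opaque zone periodicity this is 28 years.

28 yr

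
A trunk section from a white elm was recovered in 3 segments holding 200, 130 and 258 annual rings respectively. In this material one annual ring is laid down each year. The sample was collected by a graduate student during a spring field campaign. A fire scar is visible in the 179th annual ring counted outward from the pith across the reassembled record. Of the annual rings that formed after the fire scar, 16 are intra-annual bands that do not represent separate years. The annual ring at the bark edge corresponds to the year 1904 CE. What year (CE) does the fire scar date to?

Total annual rings = 200 + 130 + 258 = 588.
The fire scar sits at annual ring 179 from the pith, so 588 − 179 = 409 annual rings formed after it.
409 − 16 false = 393 true annual rings after the fire scar.
Counting back 393 years from 1904 CE places the fire scar in 1904 − 393 = 1511 CE.

1511 CE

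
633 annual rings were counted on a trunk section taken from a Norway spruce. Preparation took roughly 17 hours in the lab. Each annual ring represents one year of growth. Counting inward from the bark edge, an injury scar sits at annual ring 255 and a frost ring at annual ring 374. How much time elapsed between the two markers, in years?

The two markers are separated by 374 − 255 = 119 annual rings.
One annual ring per year makes the interval 119 years.

119 years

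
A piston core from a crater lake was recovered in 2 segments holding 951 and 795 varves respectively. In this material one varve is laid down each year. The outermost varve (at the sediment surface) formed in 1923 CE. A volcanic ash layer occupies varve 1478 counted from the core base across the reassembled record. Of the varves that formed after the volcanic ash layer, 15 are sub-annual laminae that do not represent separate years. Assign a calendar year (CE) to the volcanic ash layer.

1670 CE

Total varves = 951 + 795 = 1746.
1746 − 1478 = 268 varves lie beyond the volcanic ash layer toward the sediment surface.
268 − 15 false = 253 true varves after the volcanic ash layer.
Counting back 253 years from 1923 CE places the volcanic ash layer in 1923 − 253 = 1670 CE.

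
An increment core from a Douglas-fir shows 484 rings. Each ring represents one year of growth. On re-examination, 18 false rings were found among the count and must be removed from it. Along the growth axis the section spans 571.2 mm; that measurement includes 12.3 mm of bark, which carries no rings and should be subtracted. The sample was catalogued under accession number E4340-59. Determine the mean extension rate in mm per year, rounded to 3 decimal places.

Adjusted count: 484 − 18 = 466 rings.
The growth record spans 571.2 − 12.3 = 558.9 mm.
558.9 mm over 466 years gives 558.9 / 466 ≈ 1.199 mm per year.

1.199 mm per year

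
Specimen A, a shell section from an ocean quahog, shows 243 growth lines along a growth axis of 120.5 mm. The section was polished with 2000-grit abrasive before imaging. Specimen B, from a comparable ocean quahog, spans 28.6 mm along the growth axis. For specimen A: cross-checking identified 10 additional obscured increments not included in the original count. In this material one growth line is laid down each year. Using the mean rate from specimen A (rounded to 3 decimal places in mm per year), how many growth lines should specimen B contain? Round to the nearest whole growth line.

Specimen A: correcting the raw count gives 243 + 10 = 253 true growth lines.
A: Extension rate ≈ 120.5 / 253 = 0.476 mm/year.
For B, 28.6 / 0.476 = 60.08 years ≈ 60 growth lines.

60 growth lines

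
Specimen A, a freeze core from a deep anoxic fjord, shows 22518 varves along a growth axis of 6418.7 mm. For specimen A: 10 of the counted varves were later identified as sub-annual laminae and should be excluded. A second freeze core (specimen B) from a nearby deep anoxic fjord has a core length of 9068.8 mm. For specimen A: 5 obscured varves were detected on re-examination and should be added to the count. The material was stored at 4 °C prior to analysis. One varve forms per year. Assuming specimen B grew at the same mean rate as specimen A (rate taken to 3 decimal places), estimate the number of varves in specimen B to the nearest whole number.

31820 varves

Specimen A: adjusted count: 22518 − 10 + 5 = 22513 varves.
A: Extension rate ≈ 6418.7 / 22513 = 0.285 mm per year.
Specimen B: 9068.8 mm / 0.285 mm per year = 31820.35 years ≈ 31820 varves.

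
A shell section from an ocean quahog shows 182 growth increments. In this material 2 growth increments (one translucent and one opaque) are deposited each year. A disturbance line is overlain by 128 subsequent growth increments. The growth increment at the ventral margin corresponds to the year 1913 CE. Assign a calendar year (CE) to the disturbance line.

128 growth increments post-date the disturbance line.
Dividing by 2 growth increments per year: 128 / 2 = 64 years.
The growth increment at the ventral margin is 1913 CE, so the disturbance line dates to 1913 − 64 = 1849 CE.

1849 CE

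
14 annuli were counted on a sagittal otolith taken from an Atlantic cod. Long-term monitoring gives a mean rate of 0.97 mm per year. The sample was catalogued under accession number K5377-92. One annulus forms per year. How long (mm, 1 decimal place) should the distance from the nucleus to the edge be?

13.6 mm

14 years of growth are recorded.
Length ≈ 0.97 × 14 = 13.6 mm.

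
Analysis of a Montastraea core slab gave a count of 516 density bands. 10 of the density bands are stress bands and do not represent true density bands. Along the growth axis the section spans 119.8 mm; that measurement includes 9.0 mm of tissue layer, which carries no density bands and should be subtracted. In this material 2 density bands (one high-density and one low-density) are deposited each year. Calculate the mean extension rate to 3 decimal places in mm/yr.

0.438 mm/yr

Adjusted count: 516 − 10 = 506 density bands.
506 density bands at 2 per year is 506 / 2 = 253 years.
Net length = 119.8 − 9.0 = 110.8 mm.
Mean rate = 110.8 mm / 253 years ≈ 0.438 mm/yr.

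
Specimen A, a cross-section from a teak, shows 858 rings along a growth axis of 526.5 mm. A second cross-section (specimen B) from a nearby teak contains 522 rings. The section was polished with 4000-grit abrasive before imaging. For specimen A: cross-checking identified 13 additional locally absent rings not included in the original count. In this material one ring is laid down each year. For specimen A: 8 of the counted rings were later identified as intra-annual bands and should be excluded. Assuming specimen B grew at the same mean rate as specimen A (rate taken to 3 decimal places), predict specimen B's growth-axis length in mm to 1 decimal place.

Specimen A: true ring count = 858 − 8 + 13 = 863.
A: Mean rate = 526.5 mm / 863 years ≈ 0.610 mm per year.
For B, 0.610 mm/year × 522 years = 318.4 mm.

318.4 mm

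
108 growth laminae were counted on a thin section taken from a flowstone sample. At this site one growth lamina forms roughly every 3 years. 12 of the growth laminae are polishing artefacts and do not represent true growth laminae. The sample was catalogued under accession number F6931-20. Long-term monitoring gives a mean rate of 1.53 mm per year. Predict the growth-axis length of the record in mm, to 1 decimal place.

Correcting the raw count gives 108 − 12 = 96 true growth laminae.
96 growth laminae at 3 years each span 96 × 3 = 288 years.
Length ≈ 1.53 × 288 = 440.6 mm.

440.6 mm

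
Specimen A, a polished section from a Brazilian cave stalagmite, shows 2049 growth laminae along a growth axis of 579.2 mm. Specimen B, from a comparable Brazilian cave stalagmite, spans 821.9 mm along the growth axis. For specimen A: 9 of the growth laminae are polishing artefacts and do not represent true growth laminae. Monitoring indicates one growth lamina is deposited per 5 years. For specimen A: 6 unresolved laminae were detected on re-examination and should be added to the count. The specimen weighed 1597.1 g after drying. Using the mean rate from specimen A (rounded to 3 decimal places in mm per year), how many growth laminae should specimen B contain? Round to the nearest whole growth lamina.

Specimen A: correcting the raw count gives 2049 − 9 + 6 = 2046 true growth laminae.
Specimen A: 2046 growth laminae at 5 years each span 2046 × 5 = 10230 years.
A: Mean rate = 579.2 mm / 10230 years ≈ 0.057 mm per year.
For B, 821.9 / 0.057 = 14419.30 years; at 5 years per growth lamina that is 14419.30 / 5 ≈ 2884 growth laminae.

2884 growth laminae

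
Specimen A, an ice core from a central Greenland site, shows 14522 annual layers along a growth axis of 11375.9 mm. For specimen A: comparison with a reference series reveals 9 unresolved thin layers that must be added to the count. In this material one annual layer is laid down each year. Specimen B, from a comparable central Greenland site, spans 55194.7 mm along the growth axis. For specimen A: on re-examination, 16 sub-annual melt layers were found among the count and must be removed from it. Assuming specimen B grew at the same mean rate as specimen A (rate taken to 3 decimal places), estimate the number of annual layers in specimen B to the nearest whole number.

70401 annual layers

Specimen A: correcting the raw count gives 14522 − 16 + 9 = 14515 true annual layers.
A: Extension rate ≈ 11375.9 / 14515 = 0.784 mm/year.
B spans 55194.7 / 0.784 = 70401.40 years ≈ 70401 annual layers.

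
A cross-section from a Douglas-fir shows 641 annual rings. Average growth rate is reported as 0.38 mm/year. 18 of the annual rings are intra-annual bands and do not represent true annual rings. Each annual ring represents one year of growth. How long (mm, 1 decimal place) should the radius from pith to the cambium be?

236.7 mm

Correcting the raw count gives 641 − 18 = 623 true annual rings.
Length ≈ 0.38 × 623 = 236.7 mm.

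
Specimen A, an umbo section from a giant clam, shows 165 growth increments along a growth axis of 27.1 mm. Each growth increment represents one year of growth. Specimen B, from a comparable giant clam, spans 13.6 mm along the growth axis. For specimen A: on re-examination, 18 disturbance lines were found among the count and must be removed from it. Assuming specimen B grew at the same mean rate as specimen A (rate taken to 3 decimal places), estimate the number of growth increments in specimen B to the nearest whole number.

74 growth increments

Specimen A: correcting the raw count gives 165 − 18 = 147 true growth increments.
A: Extension rate ≈ 27.1 / 147 = 0.184 mm per year.
For B, 13.6 / 0.184 = 73.91 years ≈ 74 growth increments.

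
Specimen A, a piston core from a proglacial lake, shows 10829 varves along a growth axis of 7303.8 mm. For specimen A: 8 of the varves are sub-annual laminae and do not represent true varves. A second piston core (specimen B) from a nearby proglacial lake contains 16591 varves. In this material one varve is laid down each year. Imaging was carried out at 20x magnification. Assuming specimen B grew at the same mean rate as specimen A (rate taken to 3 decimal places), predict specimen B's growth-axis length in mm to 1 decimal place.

11198.9 mm

Specimen A: after corrections the count is 10829 − 8 = 10821 varves.
A: Mean rate = 7303.8 mm / 10821 years ≈ 0.675 mm per year.
For B, 0.675 mm/year × 16591 years = 11198.9 mm.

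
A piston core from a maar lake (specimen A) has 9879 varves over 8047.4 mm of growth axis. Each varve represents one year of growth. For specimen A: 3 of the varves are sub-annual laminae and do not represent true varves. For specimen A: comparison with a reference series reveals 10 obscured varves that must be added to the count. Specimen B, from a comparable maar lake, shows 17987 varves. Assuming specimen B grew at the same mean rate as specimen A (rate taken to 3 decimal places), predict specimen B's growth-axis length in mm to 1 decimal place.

Specimen A: after corrections the count is 9879 − 3 + 10 = 9886 varves.
A: Extension rate ≈ 8047.4 / 9886 = 0.814 mm/yr.
Length of B = 0.814 × 17987 = 14641.4 mm.

14641.4 mm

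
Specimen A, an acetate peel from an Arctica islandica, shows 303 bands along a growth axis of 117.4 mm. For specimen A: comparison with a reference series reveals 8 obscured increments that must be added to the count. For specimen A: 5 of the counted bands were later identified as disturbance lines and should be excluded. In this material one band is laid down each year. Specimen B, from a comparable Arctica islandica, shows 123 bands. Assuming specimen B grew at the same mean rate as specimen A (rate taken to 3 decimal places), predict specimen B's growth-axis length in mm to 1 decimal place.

Specimen A: adjusted count: 303 − 5 + 8 = 306 bands.
A: 117.4 mm over 306 years gives 117.4 / 306 ≈ 0.384 mm/year.
Length of B = 0.384 × 123 = 47.2 mm.

47.2 mm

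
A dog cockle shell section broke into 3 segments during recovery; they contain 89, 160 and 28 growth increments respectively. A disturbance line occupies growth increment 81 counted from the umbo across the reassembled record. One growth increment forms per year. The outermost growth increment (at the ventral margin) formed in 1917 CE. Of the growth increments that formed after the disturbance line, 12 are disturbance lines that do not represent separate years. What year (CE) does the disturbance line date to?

1733 CE

Total growth increments = 89 + 160 + 28 = 277.
The disturbance line sits at growth increment 81 from the umbo, so 277 − 81 = 196 growth increments formed after it.
Removing the 12 false growth increments leaves 196 − 12 = 184 true growth increments beyond the disturbance line.
Counting back 184 years from 1917 CE places the disturbance line in 1917 − 184 = 1733 CE.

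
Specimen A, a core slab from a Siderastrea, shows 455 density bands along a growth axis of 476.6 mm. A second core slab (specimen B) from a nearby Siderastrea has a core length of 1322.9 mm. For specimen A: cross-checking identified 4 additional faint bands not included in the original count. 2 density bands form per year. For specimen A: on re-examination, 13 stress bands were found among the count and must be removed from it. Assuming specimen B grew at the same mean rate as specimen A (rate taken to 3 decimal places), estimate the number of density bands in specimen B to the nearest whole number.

Specimen A: true density band count = 455 − 13 + 4 = 446.
Specimen A: with 2 density bands per year, 446 / 2 = 223 years.
A: Mean rate = 476.6 mm / 223 years ≈ 2.137 mm/year.
For B, 1322.9 / 2.137 = 619.05 years; at 2 density bands per year that is 619.05 × 2 ≈ 1238 density bands.

1238 density bands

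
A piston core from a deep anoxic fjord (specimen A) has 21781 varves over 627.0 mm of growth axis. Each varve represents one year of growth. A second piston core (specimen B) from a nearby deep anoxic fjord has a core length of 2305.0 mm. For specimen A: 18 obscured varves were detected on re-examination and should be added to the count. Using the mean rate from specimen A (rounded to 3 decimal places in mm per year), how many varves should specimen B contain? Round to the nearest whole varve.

79483 varves

Specimen A: true varve count = 21781 + 18 = 21799.
A: Mean rate = 627.0 mm / 21799 years ≈ 0.029 mm per year.
Specimen B: 2305.0 mm / 0.029 mm per year = 79482.76 years ≈ 79483 varves.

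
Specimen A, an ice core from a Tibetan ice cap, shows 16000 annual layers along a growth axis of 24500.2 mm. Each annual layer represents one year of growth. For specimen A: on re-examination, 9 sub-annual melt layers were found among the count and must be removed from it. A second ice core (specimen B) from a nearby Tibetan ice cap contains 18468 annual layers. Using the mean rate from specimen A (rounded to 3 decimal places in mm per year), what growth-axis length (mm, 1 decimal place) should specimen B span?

28293.0 mm

Specimen A: true annual layer count = 16000 − 9 = 15991.
A: 24500.2 mm over 15991 years gives 24500.2 / 15991 ≈ 1.532 mm/yr.
For B, 1.532 mm/year × 18468 years = 28293.0 mm.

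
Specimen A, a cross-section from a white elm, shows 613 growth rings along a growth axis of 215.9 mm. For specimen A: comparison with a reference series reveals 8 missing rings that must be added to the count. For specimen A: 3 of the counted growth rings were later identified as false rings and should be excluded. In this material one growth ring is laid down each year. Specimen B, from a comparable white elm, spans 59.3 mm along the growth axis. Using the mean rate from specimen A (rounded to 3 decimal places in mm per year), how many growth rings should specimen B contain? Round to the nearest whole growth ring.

Specimen A: adjusted count: 613 − 3 + 8 = 618 growth rings.
A: Extension rate ≈ 215.9 / 618 = 0.349 mm/year.
Specimen B: 59.3 mm / 0.349 mm per year = 169.91 years ≈ 170 growth rings.

170 growth rings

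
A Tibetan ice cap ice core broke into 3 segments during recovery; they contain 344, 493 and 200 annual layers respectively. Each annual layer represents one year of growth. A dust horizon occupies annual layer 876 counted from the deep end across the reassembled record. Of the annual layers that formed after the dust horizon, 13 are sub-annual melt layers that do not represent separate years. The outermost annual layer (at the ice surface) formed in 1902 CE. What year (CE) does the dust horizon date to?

1754 CE

Total annual layers = 344 + 493 + 200 = 1037.
Between annual layer 876 and the ice surface there are 1037 − 876 = 161 annual layers.
Removing the 13 false annual layers leaves 161 − 13 = 148 true annual layers beyond the dust horizon.
Counting back 148 years from 1902 CE places the dust horizon in 1902 − 148 = 1754 CE.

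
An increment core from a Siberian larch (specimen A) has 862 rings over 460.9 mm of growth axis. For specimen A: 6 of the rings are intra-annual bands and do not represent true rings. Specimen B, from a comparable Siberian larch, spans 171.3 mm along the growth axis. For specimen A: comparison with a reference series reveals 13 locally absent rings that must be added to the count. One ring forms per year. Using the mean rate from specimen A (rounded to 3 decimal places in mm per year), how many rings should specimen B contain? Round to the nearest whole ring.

323 rings

Specimen A: true ring count = 862 − 6 + 13 = 869.
A: Mean rate = 460.9 mm / 869 years ≈ 0.530 mm per year.
B spans 171.3 / 0.530 = 323.21 years ≈ 323 rings.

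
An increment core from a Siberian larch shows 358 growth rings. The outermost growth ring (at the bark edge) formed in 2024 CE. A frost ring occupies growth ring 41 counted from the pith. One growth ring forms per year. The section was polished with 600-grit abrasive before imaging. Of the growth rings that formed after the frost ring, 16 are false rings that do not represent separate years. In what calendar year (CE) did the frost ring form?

1723 CE

Between growth ring 41 and the bark edge there are 358 − 41 = 317 growth rings.
Excluding 16 false growth rings: 317 − 16 = 301.
2024 − 301 = 1723 CE.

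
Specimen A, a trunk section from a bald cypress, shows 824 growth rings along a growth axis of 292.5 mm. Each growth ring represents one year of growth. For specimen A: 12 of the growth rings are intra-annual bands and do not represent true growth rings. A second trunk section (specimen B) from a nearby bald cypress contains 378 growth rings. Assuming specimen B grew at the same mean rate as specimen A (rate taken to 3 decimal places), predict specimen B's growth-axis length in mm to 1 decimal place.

136.1 mm

Specimen A: adjusted count: 824 − 12 = 812 growth rings.
A: Extension rate ≈ 292.5 / 812 = 0.360 mm/yr.
For B, 0.360 mm/year × 378 years = 136.1 mm.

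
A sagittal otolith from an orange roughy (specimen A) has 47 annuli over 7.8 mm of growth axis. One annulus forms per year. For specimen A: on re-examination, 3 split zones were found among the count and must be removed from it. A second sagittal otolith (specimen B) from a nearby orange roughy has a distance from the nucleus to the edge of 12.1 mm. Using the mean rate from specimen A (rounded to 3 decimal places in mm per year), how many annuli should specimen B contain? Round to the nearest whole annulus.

68 annuli

Specimen A: after corrections the count is 47 − 3 = 44 annuli.
A: Mean rate = 7.8 mm / 44 years ≈ 0.177 mm per year.
For B, 12.1 / 0.177 = 68.36 years ≈ 68 annuli.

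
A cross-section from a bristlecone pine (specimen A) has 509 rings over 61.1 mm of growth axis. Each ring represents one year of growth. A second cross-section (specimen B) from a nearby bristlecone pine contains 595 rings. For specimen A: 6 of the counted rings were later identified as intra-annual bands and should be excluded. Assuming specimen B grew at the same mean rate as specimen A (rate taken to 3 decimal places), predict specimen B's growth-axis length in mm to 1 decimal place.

72.0 mm

Specimen A: adjusted count: 509 − 6 = 503 rings.
A: 61.1 mm over 503 years gives 61.1 / 503 ≈ 0.121 mm/year.
For B, 0.121 mm/year × 595 years = 72.0 mm.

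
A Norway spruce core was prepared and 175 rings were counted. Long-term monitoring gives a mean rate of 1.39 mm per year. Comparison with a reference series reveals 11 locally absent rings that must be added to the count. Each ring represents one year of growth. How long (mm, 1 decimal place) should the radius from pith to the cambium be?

True ring count = 175 + 11 = 186.
186 years at 1.39 mm/year gives 1.39 × 186 = 258.5 mm.

258.5 mm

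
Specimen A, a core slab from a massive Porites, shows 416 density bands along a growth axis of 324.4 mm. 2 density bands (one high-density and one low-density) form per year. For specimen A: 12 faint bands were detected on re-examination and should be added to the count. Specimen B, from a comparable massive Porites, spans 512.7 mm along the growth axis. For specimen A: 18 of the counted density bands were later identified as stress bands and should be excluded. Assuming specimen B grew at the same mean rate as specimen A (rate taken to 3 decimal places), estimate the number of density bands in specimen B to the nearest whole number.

Specimen A: correcting the raw count gives 416 − 18 + 12 = 410 true density bands.
Specimen A: dividing by 2 density bands per year: 410 / 2 = 205 years.
A: 324.4 mm over 205 years gives 324.4 / 205 ≈ 1.582 mm/yr.
Specimen B: 512.7 mm / 1.582 mm per year = 324.08 years; at 2 density bands per year that is 324.08 × 2 ≈ 648 density bands.

648 density bands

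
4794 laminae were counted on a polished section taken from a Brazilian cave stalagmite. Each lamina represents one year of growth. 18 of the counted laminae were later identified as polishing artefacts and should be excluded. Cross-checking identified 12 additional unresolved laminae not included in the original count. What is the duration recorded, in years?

4788 years

Adjusted count: 4794 − 18 + 12 = 4788 laminae.
With a one-to-one lamina periodicity this is 4788 years.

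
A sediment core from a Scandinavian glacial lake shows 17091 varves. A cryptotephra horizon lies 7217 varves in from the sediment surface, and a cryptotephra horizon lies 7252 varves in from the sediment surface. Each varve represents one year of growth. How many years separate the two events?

35 yr

7252 − 7217 = 35 varves lie between the two events.
At one varve per year, 35 years elapsed between them.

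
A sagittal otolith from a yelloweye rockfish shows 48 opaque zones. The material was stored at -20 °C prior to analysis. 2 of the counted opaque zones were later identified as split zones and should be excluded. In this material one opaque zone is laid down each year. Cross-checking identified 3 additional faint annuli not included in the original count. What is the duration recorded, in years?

True opaque zone count = 48 − 2 + 3 = 49.
One opaque zone per year makes the duration 49 years.

49 yr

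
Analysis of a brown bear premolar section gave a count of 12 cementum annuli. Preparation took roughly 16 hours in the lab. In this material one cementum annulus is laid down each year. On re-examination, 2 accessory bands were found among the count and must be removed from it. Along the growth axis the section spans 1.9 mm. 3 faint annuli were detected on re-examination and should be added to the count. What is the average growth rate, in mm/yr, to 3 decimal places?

0.146 mm/yr

After corrections the count is 12 − 2 + 3 = 13 cementum annuli.
1.9 mm over 13 years gives 1.9 / 13 ≈ 0.146 mm/yr.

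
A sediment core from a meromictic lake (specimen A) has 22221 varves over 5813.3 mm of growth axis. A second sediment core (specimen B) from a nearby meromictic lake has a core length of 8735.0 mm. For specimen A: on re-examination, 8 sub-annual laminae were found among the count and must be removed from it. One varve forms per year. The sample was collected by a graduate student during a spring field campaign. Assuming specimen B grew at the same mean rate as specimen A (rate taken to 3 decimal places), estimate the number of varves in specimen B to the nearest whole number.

33340 varves

Specimen A: correcting the raw count gives 22221 − 8 = 22213 true varves.
A: Extension rate ≈ 5813.3 / 22213 = 0.262 mm/yr.
B spans 8735.0 / 0.262 = 33339.69 years ≈ 33340 varves.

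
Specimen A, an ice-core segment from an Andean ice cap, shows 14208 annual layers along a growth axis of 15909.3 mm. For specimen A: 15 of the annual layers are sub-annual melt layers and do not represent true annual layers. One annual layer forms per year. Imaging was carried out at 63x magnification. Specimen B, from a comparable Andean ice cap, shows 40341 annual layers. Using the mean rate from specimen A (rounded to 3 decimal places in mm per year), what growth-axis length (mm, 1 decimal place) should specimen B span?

Specimen A: correcting the raw count gives 14208 − 15 = 14193 true annual layers.
A: Extension rate ≈ 15909.3 / 14193 = 1.121 mm/year.
B's length ≈ 1.121 × 40341 = 45222.3 mm.

45222.3 mm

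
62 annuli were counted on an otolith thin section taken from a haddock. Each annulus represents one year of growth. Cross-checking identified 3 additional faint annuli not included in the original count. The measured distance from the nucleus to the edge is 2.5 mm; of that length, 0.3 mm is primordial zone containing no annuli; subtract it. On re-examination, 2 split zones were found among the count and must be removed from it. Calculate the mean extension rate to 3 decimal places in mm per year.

Correcting the raw count gives 62 − 2 + 3 = 63 true annuli.
Net length = 2.5 − 0.3 = 2.2 mm.
2.2 mm over 63 years gives 2.2 / 63 ≈ 0.035 mm per year.

0.035 mm per year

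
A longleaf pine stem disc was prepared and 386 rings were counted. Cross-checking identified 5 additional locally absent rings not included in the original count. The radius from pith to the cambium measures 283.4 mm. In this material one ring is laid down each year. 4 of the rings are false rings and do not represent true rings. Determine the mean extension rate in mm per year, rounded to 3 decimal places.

0.732 mm per year

Correcting the raw count gives 386 − 4 + 5 = 387 true rings.
283.4 mm over 387 years gives 283.4 / 387 ≈ 0.732 mm per year.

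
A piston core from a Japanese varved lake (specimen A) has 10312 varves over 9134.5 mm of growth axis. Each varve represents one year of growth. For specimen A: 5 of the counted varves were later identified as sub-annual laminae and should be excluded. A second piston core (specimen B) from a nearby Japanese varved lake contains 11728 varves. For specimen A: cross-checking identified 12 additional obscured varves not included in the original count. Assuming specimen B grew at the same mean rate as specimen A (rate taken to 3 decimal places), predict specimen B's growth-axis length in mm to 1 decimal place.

Specimen A: after corrections the count is 10312 − 5 + 12 = 10319 varves.
A: 9134.5 mm over 10319 years gives 9134.5 / 10319 ≈ 0.885 mm per year.
For B, 0.885 mm/year × 11728 years = 10379.3 mm.

10379.3 mm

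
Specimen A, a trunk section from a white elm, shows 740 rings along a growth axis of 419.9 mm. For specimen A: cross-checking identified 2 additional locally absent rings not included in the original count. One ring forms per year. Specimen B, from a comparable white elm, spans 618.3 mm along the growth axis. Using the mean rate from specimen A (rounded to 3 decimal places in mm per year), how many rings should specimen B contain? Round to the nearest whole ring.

1092 rings

Specimen A: correcting the raw count gives 740 + 2 = 742 true rings.
A: Mean rate = 419.9 mm / 742 years ≈ 0.566 mm/yr.
B spans 618.3 / 0.566 = 1092.40 years ≈ 1092 rings.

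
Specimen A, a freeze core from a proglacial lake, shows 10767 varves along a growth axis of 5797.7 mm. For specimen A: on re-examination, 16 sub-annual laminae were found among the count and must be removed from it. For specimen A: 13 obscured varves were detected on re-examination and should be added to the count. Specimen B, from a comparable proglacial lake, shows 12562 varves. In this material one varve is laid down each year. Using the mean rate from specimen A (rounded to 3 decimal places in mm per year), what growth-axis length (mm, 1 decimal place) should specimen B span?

6770.9 mm

Specimen A: true varve count = 10767 − 16 + 13 = 10764.
A: Mean rate = 5797.7 mm / 10764 years ≈ 0.539 mm/yr.
For B, 0.539 mm/year × 12562 years = 6770.9 mm.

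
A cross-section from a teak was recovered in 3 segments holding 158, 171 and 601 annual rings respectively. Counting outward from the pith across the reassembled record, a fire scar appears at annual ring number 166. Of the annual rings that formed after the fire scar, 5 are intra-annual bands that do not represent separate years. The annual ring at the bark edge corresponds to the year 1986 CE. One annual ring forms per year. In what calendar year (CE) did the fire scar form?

Total annual rings = 158 + 171 + 601 = 930.
Between annual ring 166 and the bark edge there are 930 − 166 = 764 annual rings.
Removing the 5 false annual rings leaves 764 − 5 = 759 true annual rings beyond the fire scar.
1986 − 759 = 1227 CE.

1227 CE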